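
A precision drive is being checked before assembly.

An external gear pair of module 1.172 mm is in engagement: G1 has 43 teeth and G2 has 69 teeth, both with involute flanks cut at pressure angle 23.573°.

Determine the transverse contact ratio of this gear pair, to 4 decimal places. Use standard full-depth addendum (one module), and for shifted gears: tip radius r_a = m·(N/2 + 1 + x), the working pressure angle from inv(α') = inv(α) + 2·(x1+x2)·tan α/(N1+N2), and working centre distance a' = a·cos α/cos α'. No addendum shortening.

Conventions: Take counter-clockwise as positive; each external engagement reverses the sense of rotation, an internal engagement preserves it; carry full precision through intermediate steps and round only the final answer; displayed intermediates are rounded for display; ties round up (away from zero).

single-mesh involute tooth geometry (43T engaging 69T at module 1.172)
base radii: r_b1 = 23.095259, r_b2 = 37.059835
tip radii: r_a1 = 26.370000, r_a2 = 41.606000
no profile shift: α' = α, a' = a
action lengths: √(r_a1²−r_b1²) = 12.727368, √(r_a2²−r_b2²) = 18.911052
base pitch p_b = π·m·cos α = 3.374693
CR = (12.727368 + 18.911052 − 65.632000·sin 23.57300°)/3.374693 = 1.597495
contact ratio ≈ 1.5975

1.5975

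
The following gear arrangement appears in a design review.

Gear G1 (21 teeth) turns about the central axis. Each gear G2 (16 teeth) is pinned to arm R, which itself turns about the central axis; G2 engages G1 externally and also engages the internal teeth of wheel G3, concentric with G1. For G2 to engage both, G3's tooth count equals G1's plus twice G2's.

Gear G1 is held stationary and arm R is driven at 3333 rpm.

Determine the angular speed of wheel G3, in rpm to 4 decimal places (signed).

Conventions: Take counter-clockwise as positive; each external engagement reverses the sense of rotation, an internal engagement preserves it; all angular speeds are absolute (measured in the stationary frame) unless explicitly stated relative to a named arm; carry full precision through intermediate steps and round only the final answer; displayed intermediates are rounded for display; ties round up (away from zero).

+4653.6226 rpm

planetary set (21T centre, 16T on arm, 53T internal) — Willis relation
normalise by the input: solve with ω_arm = 1, then scale by 3333 rpm
ring teeth: 21 + 2·16 = 53
21(ω_sun−ω_arm) = −53(ω_ring−ω_arm),  ω_sun = 0, ω_arm = 1
ω_ring = 1 − (21/53)(0−1) = 74/53
scale: ω_ring = 74/53 × 3333 rpm = +4653.6226 rpm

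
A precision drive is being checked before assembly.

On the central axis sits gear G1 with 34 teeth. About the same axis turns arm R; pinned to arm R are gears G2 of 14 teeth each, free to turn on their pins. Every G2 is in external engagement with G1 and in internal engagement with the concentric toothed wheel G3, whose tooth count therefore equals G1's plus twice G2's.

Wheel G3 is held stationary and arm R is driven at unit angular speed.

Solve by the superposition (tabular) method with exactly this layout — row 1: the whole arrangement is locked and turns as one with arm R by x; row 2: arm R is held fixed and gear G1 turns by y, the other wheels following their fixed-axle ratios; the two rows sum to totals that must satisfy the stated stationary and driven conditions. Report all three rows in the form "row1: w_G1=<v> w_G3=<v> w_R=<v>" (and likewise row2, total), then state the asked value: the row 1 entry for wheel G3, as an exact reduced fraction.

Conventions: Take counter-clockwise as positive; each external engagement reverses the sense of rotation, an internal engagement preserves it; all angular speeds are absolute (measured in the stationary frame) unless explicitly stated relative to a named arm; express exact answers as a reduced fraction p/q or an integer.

row1: w_G1=1 w_G3=1 w_R=1
row2: w_G1=31/17 w_G3=-1 w_R=0
total: w_G1=48/17 w_G3=0 w_R=1
asked value: 1

planetary set (34T centre, 14T on arm, 62T internal) — Willis relation
row 1: whole set turns with the arm by x
row 2 (arm held, sun turns y): ω_ring = −(34/62)·y, ω_arm = 0
boundary: total ω_ring = x − (34/62)·y = 0 and total ω_arm = x = 1  ⇒  y = 31/17, x = 1
row 2 ring = −(34/62)·31/17 = -1
totals (row 1 + row 2): sun 1 + 31/17 = 48/17, ring 1 + (-1) = 0, arm 1 + 0 = 1
asked cell (row1, ring) = 1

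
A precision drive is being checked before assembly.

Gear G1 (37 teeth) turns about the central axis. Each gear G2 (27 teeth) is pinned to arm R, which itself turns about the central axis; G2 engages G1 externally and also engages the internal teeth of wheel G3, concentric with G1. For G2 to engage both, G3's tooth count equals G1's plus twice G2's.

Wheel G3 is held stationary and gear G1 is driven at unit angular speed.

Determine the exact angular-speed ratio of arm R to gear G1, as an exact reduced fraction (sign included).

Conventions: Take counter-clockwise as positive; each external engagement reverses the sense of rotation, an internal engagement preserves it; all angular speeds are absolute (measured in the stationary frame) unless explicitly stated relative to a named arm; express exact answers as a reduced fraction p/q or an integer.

37/128

topology: planetary set — G1 37T / G2 27T / G3 91T, arm = carrier (Willis)
ring teeth: 37 + 2·27 = 91
37(ω_sun−ω_arm) = −91(ω_ring−ω_arm),  ω_ring = 0, ω_sun = 1
37(1−ω_arm) = −91(0−ω_arm)  ⇒  128·ω_arm = 37  ⇒  ω_arm = 37/128
ω_out/ω_in = 37/128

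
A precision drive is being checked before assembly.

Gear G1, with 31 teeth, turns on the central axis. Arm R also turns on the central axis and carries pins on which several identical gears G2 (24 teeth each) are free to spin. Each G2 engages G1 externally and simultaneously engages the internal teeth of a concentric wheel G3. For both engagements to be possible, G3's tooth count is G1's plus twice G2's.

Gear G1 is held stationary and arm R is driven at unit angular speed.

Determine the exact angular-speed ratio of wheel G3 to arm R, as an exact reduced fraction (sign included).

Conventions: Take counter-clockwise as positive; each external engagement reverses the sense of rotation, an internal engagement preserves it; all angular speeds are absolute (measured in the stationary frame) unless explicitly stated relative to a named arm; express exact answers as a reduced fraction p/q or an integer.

topology: planetary set — G1 31T / G2 24T / G3 79T, arm = carrier (Willis)
ring teeth: 31 + 2·24 = 79
31(ω_sun−ω_arm) = −79(ω_ring−ω_arm),  ω_sun = 0, ω_arm = 1
ω_ring = 1 − (31/79)(0−1) = 110/79
ω_out/ω_in = 110/79

110/79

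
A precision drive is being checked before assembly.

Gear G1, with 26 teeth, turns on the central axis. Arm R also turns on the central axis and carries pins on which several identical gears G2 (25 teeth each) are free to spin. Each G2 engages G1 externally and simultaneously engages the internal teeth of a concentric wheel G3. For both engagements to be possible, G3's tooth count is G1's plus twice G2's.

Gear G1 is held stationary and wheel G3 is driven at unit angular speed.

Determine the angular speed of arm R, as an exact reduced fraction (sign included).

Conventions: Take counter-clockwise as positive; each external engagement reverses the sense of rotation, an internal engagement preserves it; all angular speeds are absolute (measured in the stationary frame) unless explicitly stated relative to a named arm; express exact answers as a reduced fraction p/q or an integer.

38/51

class = planetary set [G3 = 26+2·25 = 76; Willis about the carrier]
ring teeth: 26 + 2·25 = 76
26(ω_sun−ω_arm) = −76(ω_ring−ω_arm),  ω_sun = 0, ω_ring = 1
26(0−ω_arm) = −76(1−ω_arm)  ⇒  102·ω_arm = 76  ⇒  ω_arm = 38/51
exact speed ratio = 38/51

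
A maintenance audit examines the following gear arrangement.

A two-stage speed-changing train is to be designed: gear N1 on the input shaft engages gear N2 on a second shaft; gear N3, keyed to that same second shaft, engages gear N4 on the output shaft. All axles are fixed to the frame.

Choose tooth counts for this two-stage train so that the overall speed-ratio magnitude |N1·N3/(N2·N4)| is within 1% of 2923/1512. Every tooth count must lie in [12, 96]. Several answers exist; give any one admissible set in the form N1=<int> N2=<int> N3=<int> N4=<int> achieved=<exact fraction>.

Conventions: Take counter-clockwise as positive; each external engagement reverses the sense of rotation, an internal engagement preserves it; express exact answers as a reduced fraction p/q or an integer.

N1=37 N2=18 N3=79 N4=84 achieved=2923/1512

2-stage fixed-axis compound train for ratio 2923/1512
target = 2923/1512 in lowest terms: an exact hit needs N1·N3 = k·2923 and N2·N4 = k·1512 for one integer k, every count in [12, 96]; additionally prefer no 1:1 stage (N1 ≠ N2, N3 ≠ N4)
k = 1: N1·N3 = 2923 = 37·79, N2·N4 = 1512 = 18·84
achieved = 37·79/(18·84) = 2923/1512; |achieved − target| = 0 ≤ 2923/151200 ✓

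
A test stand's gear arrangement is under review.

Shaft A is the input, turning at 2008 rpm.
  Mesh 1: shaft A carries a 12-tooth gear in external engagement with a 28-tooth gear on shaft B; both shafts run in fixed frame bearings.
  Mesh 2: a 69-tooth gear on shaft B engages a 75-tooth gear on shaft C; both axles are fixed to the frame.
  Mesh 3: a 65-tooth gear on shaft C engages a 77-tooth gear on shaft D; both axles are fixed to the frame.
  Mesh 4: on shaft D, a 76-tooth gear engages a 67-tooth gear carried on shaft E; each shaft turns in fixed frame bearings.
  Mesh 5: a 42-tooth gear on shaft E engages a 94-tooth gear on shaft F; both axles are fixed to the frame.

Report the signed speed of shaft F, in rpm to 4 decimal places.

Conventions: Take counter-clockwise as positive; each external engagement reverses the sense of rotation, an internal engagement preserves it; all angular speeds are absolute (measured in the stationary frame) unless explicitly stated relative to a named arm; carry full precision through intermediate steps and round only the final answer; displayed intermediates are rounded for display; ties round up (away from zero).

-338.7331 rpm

5-mesh fixed-axis compound train (all bearings frame-fixed)
mesh 1 [12T→28T]: ω = 2008.0000×12/28 = 860.5714 rpm, sense flips to −
mesh 2 [69T→75T]: ω = 860.5714×69/75 = 791.7257 rpm, sense flips to +
mesh 3 [65T→77T]: ω = 791.7257×65/77 = 668.3399 rpm, sense flips to −
mesh 4 [76T→67T]: ω = 668.3399×76/67 = 758.1169 rpm, sense flips to +
mesh 5 [42T→94T]: ω = 758.1169×42/94 = 338.7331 rpm, sense flips to −
signed output speed = -338.7331 rpm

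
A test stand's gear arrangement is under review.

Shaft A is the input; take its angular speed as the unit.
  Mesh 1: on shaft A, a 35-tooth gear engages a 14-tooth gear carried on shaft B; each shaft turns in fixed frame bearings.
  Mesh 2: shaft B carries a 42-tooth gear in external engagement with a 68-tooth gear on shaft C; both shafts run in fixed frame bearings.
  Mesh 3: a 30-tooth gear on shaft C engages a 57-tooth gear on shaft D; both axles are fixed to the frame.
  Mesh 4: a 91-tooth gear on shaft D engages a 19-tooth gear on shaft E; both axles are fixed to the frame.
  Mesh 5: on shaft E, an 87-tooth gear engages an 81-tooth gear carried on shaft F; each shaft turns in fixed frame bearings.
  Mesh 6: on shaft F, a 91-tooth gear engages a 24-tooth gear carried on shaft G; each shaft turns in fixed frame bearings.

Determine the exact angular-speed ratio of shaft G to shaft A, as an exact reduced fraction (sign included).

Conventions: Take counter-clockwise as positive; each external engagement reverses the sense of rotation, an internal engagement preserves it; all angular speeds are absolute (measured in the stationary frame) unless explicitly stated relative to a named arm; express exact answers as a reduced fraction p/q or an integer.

42026075/2651184

class = fixed-axis compound train [6 meshes; 6 ratios multiply, 6 sense flips]
mesh 1 [35T→14T]: running ratio 5/2, sense −
mesh 2 [42T→68T]: running ratio 105/68, sense +
mesh 3 [30T→57T]: running ratio 525/646, sense −
mesh 4 [91T→19T]: running ratio 47775/12274, sense +
mesh 5 [87T→81T]: running ratio 461825/110466, sense −
mesh 6 [91T→24T]: running ratio 42026075/2651184, sense +
ω_out/ω_in = 42026075/2651184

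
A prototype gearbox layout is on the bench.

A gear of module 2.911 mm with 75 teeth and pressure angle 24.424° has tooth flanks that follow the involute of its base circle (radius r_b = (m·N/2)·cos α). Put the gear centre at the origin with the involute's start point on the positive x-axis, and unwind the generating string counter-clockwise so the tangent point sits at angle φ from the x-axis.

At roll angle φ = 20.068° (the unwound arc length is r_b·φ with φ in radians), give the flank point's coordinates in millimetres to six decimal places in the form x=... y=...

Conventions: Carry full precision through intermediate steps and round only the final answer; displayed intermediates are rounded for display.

x=105.304549 y=1.406191

recognized (one wheel, involute flank): single-mesh tooth geometry, m = 2.911, N = 75
pitch radius r_p = m·N/2 = 2.911·75/2 = 109.162500
base radius r_b = r_p·cos α = 109.162500·cos 24.424° = 99.393607
roll angle φ = 20.068° = 0.35025267 rad
x = r_b·(cos φ + φ·sin φ) = 105.304549
y = r_b·(sin φ − φ·cos φ) = 1.406191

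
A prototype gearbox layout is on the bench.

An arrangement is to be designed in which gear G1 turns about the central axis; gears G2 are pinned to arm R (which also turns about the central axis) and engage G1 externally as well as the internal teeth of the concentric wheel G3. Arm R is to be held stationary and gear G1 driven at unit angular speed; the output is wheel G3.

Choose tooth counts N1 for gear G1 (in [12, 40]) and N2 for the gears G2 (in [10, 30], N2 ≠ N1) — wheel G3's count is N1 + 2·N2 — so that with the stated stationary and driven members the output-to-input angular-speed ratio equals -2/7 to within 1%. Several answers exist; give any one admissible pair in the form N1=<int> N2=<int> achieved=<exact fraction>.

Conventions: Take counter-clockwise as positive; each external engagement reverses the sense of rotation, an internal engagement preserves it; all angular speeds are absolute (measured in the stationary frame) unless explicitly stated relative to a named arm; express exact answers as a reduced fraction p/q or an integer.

N1=12 N2=15 achieved=-2/7

class = planetary set [ratio -2/7 wanted; Willis about the carrier]
Willis with ω_arm = 0: ω_ring/ω_sun = −N1/N3; set equal to -2/7  ⇒  N3/N1 = −1/(-2/7) = 7/2
N3 = N1 + 2·N2  ⇒  N2/N1 = (N3/N1 − 1)/2 = (7/2 − 1)/2 = 5/4
smallest multiple with N1 ≥ 12 and N2 ≥ 10: k = 3  ⇒  N1 = 3·4 = 12, N2 = 3·5 = 15 (N1 ≤ 40, N2 ≤ 30, N2 ≠ N1 ✓), N3 = 12 + 2·15 = 42
check: −N1/N3 with N1 = 12, N3 = 42 gives -2/7; |achieved − target| = 0 ≤ 1/350 ✓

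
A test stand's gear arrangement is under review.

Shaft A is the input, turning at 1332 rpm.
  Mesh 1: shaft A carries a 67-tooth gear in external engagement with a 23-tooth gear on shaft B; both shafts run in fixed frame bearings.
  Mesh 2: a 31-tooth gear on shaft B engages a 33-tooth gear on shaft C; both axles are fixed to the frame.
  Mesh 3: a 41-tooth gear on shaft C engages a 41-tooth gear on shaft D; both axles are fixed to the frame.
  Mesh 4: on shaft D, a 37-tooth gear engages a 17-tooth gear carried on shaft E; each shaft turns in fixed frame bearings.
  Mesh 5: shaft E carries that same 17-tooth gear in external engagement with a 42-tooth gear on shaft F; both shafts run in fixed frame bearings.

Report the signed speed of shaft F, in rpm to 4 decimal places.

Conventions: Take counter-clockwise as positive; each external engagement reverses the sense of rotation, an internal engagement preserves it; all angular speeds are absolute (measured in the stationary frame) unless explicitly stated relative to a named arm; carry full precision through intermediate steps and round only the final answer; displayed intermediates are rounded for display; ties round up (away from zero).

-3211.0819 rpm

5-mesh fixed-axis compound train (all bearings frame-fixed)
mesh 1 [67T→23T]: ω = 1332.0000×67/23 = 3880.1739 rpm, sense flips to −
mesh 2 [31T→33T]: ω = 3880.1739×31/33 = 3645.0119 rpm, sense flips to +
mesh 3 [41T→41T]: ω = 3645.0119×41/41 = 3645.0119 rpm, sense flips to −
mesh 4 [37T→17T]: ω = 3645.0119×37/17 = 7933.2611 rpm, sense flips to +
mesh 5 [17T→42T]: ω = 7933.2611×17/42 = 3211.0819 rpm, sense flips to −
signed output speed = -3211.0819 rpm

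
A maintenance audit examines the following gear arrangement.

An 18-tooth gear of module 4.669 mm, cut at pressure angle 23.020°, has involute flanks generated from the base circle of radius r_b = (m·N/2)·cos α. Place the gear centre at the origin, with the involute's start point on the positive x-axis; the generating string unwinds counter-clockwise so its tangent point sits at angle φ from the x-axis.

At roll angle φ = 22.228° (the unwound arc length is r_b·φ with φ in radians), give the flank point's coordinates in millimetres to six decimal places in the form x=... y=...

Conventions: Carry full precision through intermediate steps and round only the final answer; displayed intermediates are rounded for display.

x=41.476610 y=0.741463

recognized (one wheel, involute flank): single-mesh tooth geometry, m = 4.669, N = 18
pitch radius r_p = m·N/2 = 4.669·18/2 = 42.021000
base radius r_b = r_p·cos α = 42.021000·cos 23.020° = 38.674801
roll angle φ = 22.228° = 0.38795179 rad
x = r_b·(cos φ + φ·sin φ) = 41.476610
y = r_b·(sin φ − φ·cos φ) = 0.741463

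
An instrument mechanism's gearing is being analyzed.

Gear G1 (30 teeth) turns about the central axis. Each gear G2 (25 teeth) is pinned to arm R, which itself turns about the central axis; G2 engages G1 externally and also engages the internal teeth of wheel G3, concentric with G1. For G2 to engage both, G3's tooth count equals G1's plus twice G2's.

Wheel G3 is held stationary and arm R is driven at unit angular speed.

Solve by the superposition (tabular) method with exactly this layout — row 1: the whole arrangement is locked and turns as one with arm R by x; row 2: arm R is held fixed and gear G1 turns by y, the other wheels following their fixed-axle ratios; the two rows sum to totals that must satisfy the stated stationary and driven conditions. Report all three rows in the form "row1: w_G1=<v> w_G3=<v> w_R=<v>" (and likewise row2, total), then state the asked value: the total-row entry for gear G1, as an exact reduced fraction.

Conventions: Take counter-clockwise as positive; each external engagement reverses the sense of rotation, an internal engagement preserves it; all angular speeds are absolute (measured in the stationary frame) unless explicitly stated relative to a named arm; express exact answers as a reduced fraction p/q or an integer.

row1: w_G1=1 w_G3=1 w_R=1
row2: w_G1=8/3 w_G3=-1 w_R=0
total: w_G1=11/3 w_G3=0 w_R=1
asked value: 11/3

recognized (axles ride arm R): planetary set, 30/25/80 teeth
row 1 (train locked, turned with arm): all members turn x
row 2: sun turns y, ring = −(30/80)·y, arm 0
boundary: total ω_ring = x − (30/80)·y = 0 and total ω_arm = x = 1  ⇒  y = 8/3, x = 1
row 2 ring = −(30/80)·8/3 = -1
totals (row 1 + row 2): sun 1 + 8/3 = 11/3, ring 1 + (-1) = 0, arm 1 + 0 = 1
asked cell (total, sun) = 11/3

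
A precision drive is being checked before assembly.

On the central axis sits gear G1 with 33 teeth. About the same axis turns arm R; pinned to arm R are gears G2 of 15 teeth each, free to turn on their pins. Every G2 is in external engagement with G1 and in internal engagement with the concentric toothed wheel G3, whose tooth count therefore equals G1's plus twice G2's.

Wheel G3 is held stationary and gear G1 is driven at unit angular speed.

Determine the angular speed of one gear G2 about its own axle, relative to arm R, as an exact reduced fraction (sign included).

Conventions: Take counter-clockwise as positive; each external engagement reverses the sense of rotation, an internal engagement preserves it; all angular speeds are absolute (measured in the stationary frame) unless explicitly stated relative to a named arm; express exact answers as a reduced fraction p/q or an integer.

class = planetary set [G3 = 33+2·15 = 63; Willis about the carrier]
ring teeth: 33 + 2·15 = 63
33(ω_sun−ω_arm) = −63(ω_ring−ω_arm),  ω_ring = 0, ω_sun = 1
33(1−ω_arm) = −63(0−ω_arm)  ⇒  96·ω_arm = 33  ⇒  ω_arm = 11/32
sun–planet mesh: 33·(1−11/32) = −15·(ω_p−ω_arm)  ⇒  ω_p−ω_arm = -231/160
exact speed ratio = -231/160

-231/160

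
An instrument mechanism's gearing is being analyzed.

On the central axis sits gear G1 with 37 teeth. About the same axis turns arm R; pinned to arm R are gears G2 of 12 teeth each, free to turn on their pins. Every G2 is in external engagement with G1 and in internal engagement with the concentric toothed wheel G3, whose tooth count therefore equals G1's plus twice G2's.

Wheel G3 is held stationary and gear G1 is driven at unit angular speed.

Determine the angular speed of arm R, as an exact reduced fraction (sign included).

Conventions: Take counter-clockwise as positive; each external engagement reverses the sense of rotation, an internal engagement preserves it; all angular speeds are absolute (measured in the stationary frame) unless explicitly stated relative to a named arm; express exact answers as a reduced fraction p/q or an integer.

37/98

planetary set (37T centre, 12T on arm, 61T internal) — Willis relation
ring teeth: 37 + 2·12 = 61
37(ω_sun−ω_arm) = −61(ω_ring−ω_arm),  ω_ring = 0, ω_sun = 1
37(1−ω_arm) = −61(0−ω_arm)  ⇒  98·ω_arm = 37  ⇒  ω_arm = 37/98
exact speed ratio = 37/98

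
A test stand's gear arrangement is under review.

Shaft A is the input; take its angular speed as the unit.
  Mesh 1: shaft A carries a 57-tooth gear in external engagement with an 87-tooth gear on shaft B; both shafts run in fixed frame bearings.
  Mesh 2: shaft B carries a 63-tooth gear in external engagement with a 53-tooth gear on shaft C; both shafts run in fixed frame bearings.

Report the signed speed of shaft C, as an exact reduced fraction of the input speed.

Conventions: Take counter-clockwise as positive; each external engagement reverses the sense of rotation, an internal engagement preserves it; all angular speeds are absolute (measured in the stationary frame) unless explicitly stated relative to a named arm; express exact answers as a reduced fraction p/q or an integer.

1197/1537

2-mesh fixed-axis compound train (all bearings frame-fixed)
mesh 1 [57T→87T]: |ω|/ω_in = 1×57/87 = 19/29, sense flips to −
mesh 2 [63T→53T]: |ω|/ω_in = (19/29)×63/53 = 1197/1537, sense flips to +
signed output speed (× input speed) = 1197/1537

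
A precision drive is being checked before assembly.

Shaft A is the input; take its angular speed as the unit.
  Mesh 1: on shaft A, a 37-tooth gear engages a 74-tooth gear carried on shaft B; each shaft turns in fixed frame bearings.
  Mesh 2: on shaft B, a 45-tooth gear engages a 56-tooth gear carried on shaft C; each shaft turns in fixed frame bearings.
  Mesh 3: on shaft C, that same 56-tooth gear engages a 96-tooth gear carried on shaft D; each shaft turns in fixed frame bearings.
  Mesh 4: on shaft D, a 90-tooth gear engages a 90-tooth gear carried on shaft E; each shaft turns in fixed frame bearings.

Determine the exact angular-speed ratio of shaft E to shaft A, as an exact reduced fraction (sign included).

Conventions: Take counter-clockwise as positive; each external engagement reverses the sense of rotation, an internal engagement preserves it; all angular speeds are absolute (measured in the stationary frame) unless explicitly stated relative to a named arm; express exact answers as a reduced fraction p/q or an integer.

class = fixed-axis compound train [4 meshes; 4 ratios multiply, 4 sense flips]
mesh 1 [37T→74T]: running ratio 1/2, sense −
mesh 2 [45T→56T]: running ratio 45/112, sense +
mesh 3 [56T→96T]: running ratio 15/64, sense −
mesh 4 [90T→90T]: running ratio 15/64, sense +
ω_out/ω_in = 15/64

15/64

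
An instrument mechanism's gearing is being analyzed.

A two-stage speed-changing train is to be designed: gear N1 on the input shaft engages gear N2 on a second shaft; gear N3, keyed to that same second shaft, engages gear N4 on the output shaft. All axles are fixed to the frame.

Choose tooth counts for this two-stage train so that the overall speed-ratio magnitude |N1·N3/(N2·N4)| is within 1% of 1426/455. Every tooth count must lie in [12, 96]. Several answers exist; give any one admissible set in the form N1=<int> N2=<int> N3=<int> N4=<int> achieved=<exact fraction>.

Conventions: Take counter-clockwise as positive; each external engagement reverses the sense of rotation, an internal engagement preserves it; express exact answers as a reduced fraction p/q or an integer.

N1=23 N2=13 N3=62 N4=35 achieved=1426/455

2-stage fixed-axis compound train for ratio 1426/455
target = 1426/455 in lowest terms: an exact hit needs N1·N3 = k·1426 and N2·N4 = k·455 for one integer k, every count in [12, 96]; additionally prefer no 1:1 stage (N1 ≠ N2, N3 ≠ N4)
k = 1: N1·N3 = 1426 = 23·62, N2·N4 = 455 = 13·35
achieved = 23·62/(13·35) = 1426/455; |achieved − target| = 0 ≤ 713/22750 ✓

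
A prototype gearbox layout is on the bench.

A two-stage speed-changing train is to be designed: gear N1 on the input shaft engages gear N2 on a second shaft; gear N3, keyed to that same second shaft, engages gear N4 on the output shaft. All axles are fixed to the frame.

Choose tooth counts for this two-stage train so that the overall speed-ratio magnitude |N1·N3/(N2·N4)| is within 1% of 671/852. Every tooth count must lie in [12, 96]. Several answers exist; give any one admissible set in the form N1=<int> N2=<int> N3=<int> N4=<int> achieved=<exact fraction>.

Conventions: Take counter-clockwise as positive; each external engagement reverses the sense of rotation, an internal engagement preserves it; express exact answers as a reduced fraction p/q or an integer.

2-stage fixed-axis compound train for ratio 671/852
target = 671/852 in lowest terms: an exact hit needs N1·N3 = k·671 and N2·N4 = k·852 for one integer k, every count in [12, 96]; additionally prefer no 1:1 stage (N1 ≠ N2, N3 ≠ N4)
k = 1: no 1:1-free in-range split of k·671 and k·852 into factor pairs; take k = 2
k = 2: N1·N3 = 1342 = 22·61, N2·N4 = 1704 = 24·71
achieved = 22·61/(24·71) = 671/852; |achieved − target| = 0 ≤ 671/85200 ✓

N1=22 N2=24 N3=61 N4=71 achieved=671/852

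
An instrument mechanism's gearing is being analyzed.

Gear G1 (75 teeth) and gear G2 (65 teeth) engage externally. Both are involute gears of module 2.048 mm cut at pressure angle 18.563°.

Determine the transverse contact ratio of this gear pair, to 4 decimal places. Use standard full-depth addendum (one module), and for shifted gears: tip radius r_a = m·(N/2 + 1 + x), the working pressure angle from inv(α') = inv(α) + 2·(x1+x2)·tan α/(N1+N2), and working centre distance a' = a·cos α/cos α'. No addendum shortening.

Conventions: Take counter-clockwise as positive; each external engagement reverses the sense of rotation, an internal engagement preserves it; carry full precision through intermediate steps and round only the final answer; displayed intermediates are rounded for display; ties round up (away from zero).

recognized (one external pair, fixed centres): single-mesh tooth geometry, m = 2.048, N1 = 75, N2 = 65
base radii: r_b1 = 72.804418, r_b2 = 63.097162
tip radii: r_a1 = 78.848000, r_a2 = 68.608000
no profile shift: α' = α, a' = a
action lengths: √(r_a1²−r_b1²) = 30.274145, √(r_a2²−r_b2²) = 26.940784
base pitch p_b = π·m·cos α = 6.099249
CR = (30.274145 + 26.940784 − 143.360000·sin 18.56300°)/6.099249 = 1.898049
contact ratio ≈ 1.8980

1.8980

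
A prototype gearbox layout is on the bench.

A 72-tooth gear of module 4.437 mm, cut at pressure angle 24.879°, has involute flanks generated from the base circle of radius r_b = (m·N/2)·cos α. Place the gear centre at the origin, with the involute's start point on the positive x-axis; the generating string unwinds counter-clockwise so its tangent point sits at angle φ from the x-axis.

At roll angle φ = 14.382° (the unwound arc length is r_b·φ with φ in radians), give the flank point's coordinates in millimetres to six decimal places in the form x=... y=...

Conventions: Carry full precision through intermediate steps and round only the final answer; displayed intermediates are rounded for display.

class = single-mesh tooth geometry [base-circle involute, m = 4.437, 72T]
pitch radius r_p = m·N/2 = 4.437·72/2 = 159.732000
base radius r_b = r_p·cos α = 159.732000·cos 24.879° = 144.908594
roll angle φ = 14.382° = 0.25101325 rad
x = r_b·(cos φ + φ·sin φ) = 149.402111
y = r_b·(sin φ − φ·cos φ) = 0.759144

x=149.402111 y=0.759144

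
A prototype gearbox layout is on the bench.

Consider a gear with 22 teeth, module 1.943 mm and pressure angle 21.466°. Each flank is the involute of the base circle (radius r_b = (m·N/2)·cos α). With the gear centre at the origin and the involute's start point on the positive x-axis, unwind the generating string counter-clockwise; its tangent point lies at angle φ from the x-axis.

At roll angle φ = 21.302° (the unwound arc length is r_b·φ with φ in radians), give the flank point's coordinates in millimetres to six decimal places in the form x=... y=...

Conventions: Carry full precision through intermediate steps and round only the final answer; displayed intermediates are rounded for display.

single-mesh involute tooth geometry (22T wheel at module 1.943)
pitch radius r_p = m·N/2 = 1.943·22/2 = 21.373000
base radius r_b = r_p·cos α = 21.373000·cos 21.466° = 19.890460
roll angle φ = 21.302° = 0.37179004 rad
x = r_b·(cos φ + φ·sin φ) = 21.218025
y = r_b·(sin φ − φ·cos φ) = 0.336048

x=21.218025 y=0.336048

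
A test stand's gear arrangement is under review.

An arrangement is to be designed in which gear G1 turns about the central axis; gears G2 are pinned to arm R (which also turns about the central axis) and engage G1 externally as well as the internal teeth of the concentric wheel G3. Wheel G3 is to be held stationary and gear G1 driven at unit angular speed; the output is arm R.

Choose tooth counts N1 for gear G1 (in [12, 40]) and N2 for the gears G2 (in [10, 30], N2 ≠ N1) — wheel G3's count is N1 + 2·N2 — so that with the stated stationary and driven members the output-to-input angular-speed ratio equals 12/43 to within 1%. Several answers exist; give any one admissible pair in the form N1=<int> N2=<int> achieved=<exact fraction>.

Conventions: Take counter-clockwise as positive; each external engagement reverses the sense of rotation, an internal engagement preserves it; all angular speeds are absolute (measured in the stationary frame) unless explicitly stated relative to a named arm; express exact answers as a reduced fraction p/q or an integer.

design class (target 12/43): planetary set
Willis with ω_ring = 0: ω_arm/ω_sun = N1/(N1+N3); set equal to 12/43  ⇒  N3/N1 = 1/(12/43) − 1 = 31/12
N3 = N1 + 2·N2  ⇒  N2/N1 = (N3/N1 − 1)/2 = (31/12 − 1)/2 = 19/24
smallest multiple with N1 ≥ 12 and N2 ≥ 10: k = 1  ⇒  N1 = 1·24 = 24, N2 = 1·19 = 19 (N1 ≤ 40, N2 ≤ 30, N2 ≠ N1 ✓), N3 = 24 + 2·19 = 62
check: N1/(N1+N3) with N1 = 24, N3 = 62 gives 12/43; |achieved − target| = 0 ≤ 3/1075 ✓

N1=24 N2=19 achieved=12/43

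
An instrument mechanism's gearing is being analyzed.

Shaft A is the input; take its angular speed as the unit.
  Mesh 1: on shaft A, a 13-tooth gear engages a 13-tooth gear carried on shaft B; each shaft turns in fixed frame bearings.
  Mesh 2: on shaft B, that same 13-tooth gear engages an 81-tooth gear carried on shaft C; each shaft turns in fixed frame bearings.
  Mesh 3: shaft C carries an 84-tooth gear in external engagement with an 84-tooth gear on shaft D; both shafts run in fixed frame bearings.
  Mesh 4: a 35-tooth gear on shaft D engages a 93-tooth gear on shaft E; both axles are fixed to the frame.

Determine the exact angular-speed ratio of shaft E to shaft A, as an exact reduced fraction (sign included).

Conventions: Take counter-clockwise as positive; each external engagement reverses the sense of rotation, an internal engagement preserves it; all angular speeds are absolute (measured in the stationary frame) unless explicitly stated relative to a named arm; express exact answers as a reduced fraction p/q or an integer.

class = fixed-axis compound train [4 meshes; 4 ratios multiply, 4 sense flips]
mesh 1 [13T→13T]: running ratio 1, sense −
mesh 2 [13T→81T]: running ratio 13/81, sense +
mesh 3 [84T→84T]: running ratio 13/81, sense −
mesh 4 [35T→93T]: running ratio 455/7533, sense +
ω_out/ω_in = 455/7533

455/7533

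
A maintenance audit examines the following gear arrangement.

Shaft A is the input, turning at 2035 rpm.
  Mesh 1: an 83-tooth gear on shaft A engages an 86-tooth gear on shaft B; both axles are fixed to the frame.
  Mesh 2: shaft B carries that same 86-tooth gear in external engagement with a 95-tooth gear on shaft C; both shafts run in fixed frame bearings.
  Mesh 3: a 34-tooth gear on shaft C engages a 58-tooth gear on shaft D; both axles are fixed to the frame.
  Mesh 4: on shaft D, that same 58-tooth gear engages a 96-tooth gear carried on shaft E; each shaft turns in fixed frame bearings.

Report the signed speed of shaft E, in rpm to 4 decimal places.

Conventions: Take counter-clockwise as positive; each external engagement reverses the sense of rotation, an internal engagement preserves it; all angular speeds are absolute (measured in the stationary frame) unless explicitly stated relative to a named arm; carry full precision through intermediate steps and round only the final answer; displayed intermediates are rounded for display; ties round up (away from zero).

+629.6897 rpm

recognized (5 fixed axles, 4 meshes): fixed-axis compound train
mesh 1 [83T→86T]: ω = 2035.0000×83/86 = 1964.0116 rpm, sense flips to −
mesh 2 [86T→95T]: ω = 1964.0116×86/95 = 1777.9474 rpm, sense flips to +
mesh 3 [34T→58T]: ω = 1777.9474×34/58 = 1042.2450 rpm, sense flips to −
mesh 4 [58T→96T]: ω = 1042.2450×58/96 = 629.6897 rpm, sense flips to +
signed output speed = +629.6897 rpm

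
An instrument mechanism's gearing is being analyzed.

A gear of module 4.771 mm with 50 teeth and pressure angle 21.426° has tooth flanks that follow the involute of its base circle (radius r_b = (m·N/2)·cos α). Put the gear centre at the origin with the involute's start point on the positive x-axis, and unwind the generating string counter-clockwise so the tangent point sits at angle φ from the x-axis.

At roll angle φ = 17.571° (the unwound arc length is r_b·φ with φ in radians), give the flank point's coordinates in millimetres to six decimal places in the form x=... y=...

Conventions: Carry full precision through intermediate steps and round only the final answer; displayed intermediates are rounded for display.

single-mesh involute tooth geometry (50T wheel at module 4.771)
pitch radius r_p = m·N/2 = 4.771·50/2 = 119.275000
base radius r_b = r_p·cos α = 119.275000·cos 21.426° = 111.031922
roll angle φ = 17.571° = 0.30667180 rad
x = r_b·(cos φ + φ·sin φ) = 116.130945
y = r_b·(sin φ − φ·cos φ) = 1.057446

x=116.130945 y=1.057446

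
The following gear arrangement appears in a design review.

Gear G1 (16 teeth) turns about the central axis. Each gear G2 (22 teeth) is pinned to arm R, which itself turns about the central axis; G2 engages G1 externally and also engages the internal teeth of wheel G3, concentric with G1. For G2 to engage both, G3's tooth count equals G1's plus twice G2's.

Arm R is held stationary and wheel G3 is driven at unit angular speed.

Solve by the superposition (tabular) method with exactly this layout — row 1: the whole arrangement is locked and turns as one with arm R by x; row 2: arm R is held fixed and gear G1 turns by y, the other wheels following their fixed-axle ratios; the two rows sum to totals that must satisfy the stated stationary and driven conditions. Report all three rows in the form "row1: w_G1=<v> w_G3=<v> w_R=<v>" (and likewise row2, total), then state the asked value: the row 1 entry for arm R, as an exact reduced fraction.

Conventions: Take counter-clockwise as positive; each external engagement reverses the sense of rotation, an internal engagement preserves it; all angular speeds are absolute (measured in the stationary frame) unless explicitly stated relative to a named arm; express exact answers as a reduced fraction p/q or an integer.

class = planetary set [G3 = 16+2·22 = 60; Willis about the carrier]
row 1 (train locked, turned with arm): all members turn x
row 2 (arm held, sun turns y): ω_ring = −(16/60)·y, ω_arm = 0
boundary: total ω_arm = x = 0 and total ω_ring = x − (16/60)·y = 1  ⇒  y = -15/4, x = 0
row 2 ring = −(16/60)·(-15/4) = 1
totals (row 1 + row 2): sun 0 + (-15/4) = -15/4, ring 0 + 1 = 1, arm 0 + 0 = 0
asked cell (row1, arm) = 0

row1: w_G1=0 w_G3=0 w_R=0
row2: w_G1=-15/4 w_G3=1 w_R=0
total: w_G1=-15/4 w_G3=1 w_R=0
asked value: 0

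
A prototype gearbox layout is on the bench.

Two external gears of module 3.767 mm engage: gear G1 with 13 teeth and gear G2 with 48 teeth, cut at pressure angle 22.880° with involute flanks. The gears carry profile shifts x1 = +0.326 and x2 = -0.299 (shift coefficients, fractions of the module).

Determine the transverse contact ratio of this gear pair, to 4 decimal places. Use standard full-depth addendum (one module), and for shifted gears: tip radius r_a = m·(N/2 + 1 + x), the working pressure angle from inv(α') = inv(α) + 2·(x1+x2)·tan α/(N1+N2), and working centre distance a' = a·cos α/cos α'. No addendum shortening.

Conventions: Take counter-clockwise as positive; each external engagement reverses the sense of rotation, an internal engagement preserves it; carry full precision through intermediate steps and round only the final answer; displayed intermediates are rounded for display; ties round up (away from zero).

1.4235

class = single-mesh tooth geometry [involute pair 13T × 48T, m = 3.767]
base radii: r_b1 = 22.559010, r_b2 = 83.294805
tip radii: r_a1 = 29.480542, r_a2 = 93.048667
inv(α') = inv(22.880°) + 2·(+0.326-0.299)·tan α/(13+48) = 0.02304749  ⇒  α' = 22.99949°
a' = a·cos α / cos α' = 114.8935·cos 22.880°/cos 22.99949° = 114.994958
action lengths: √(r_a1²−r_b1²) = 18.978763, √(r_a2²−r_b2²) = 41.473243
base pitch p_b = π·m·cos α = 10.903265
CR = (18.978763 + 41.473243 − 114.994958·sin 22.99949°)/10.903265 = 1.423503
contact ratio ≈ 1.4235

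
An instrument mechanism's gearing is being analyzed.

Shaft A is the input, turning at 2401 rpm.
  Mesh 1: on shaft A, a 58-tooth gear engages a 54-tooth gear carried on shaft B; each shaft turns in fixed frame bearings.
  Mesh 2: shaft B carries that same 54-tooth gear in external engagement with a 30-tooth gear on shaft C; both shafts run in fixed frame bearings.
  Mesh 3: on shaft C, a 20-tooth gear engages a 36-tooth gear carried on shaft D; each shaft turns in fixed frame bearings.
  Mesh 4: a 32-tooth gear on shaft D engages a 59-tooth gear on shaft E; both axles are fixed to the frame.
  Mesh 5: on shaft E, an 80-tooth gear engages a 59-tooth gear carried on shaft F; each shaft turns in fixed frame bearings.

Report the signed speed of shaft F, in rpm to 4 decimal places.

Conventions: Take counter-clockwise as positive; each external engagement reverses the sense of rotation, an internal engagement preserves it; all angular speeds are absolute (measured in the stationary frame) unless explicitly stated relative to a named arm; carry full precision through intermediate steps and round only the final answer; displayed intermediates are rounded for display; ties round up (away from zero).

recognized (6 fixed axles, 5 meshes): fixed-axis compound train
mesh 1 [58T→54T]: ω = 2401.0000×58/54 = 2578.8519 rpm, sense flips to −
mesh 2 [54T→30T]: ω = 2578.8519×54/30 = 4641.9333 rpm, sense flips to +
mesh 3 [20T→36T]: ω = 4641.9333×20/36 = 2578.8519 rpm, sense flips to −
mesh 4 [32T→59T]: ω = 2578.8519×32/59 = 1398.6993 rpm, sense flips to +
mesh 5 [80T→59T]: ω = 1398.6993×80/59 = 1896.5414 rpm, sense flips to −
signed output speed = -1896.5414 rpm

-1896.5414 rpm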